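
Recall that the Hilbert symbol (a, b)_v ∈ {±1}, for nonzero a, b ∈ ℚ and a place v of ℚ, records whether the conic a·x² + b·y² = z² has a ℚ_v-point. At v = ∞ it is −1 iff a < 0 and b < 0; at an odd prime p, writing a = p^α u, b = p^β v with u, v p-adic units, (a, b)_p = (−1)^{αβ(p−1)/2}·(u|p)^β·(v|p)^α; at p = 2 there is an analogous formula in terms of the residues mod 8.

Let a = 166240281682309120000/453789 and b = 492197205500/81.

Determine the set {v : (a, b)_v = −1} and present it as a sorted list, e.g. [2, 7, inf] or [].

[2, 3, 5, 13]

(a, b) ≡ (462, 455) mod (ℚ^×)²; places V = {2, 3, 5, 7, 11, 13, 17, 23, ∞}.
(a,b)_17: α=2, u≡14; β=0, v≡8 (mod 17); (14|17)=-1, (8|17)=+1; sign (−1)^0·-1^0·+1^2 = +1.
(a,b)_2: α=15, β=2; u≡7, v≡7 (mod 8); ε(u)ε(v)=1·1, αω(v)=15·0, βω(u)=2·0; sum ≡ 1  ⇒  -1.
(a,b)_5: α=4, u≡3; β=3, v≡4 (mod 5); (3|5)=-1, (4|5)=+1; sign (−1)^0·-1^3·+1^4 = -1.
(a,b)_3: α=-3, u≡1; β=-4, v≡2 (mod 3); (1|3)=+1, (2|3)=-1; sign (−1)^0·+1^-4·-1^-3 = -1.
(a,b)_11: α=1, u≡9; β=2, v≡4 (mod 11); (9|11)=+1, (4|11)=+1; sign (−1)^0·+1^2·+1^1 = +1.
(a,b)_7: α=-5, u≡6; β=1, v≡1 (mod 7); (6|7)=-1, (1|7)=+1; sign (−1)^1·-1^1·+1^-5 = +1.
(a,b)_23: α=2, u≡12; β=2, v≡1 (mod 23); (12|23)=+1, (1|23)=+1; sign (−1)^0·+1^2·+1^2 = +1.
(a,b)_13: α=6, u≡8; β=3, v≡10 (mod 13); (8|13)=-1, (10|13)=+1; sign (−1)^0·-1^3·+1^6 = -1.
(a,b)_∞: sgn(462)=+, sgn(455)=+, so +1.
(462, 455 / ℚ) ramifies at {2, 3, 5, 13}: a division algebra.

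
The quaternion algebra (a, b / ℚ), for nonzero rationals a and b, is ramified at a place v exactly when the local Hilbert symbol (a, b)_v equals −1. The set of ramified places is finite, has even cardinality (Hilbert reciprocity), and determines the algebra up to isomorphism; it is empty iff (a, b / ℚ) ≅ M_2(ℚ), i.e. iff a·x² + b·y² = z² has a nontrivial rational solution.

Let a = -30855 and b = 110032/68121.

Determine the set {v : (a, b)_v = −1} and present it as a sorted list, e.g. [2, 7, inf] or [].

[5, 13]

Mod squares: a ≡ -255, b ≡ 13. Check v ∈ {∞, 2, 3, 5, 11, 13, 17, 23, 29}.
v=2: v_2(a)=0, v_2(b)=4; units ≡ 1, 5 (mod 8); ε·ε+αω+βω = 0·0+0·1+4·0 ≡ 0  ⇒  (a,b)_2 = +1.
v=∞: -255 < 0 and 13 > 0  ⇒  (a,b)_∞ = +1.
v=23: a=23^0·(≡11), b=23^2·(≡9) mod 23; (11|23)=-1, (9|23)=+1; (−1)^{0·2·11}·(-1)^2·(+1)^0 = +1.
v=29: a=29^0·(≡1), b=29^-2·(≡28) mod 29; (1|29)=+1, (28|29)=+1; (−1)^{0·-2·14}·(+1)^-2·(+1)^0 = +1.
v=3: a=3^1·(≡2), b=3^-4·(≡1) mod 3; (2|3)=-1, (1|3)=+1; (−1)^{1·-4·1}·(-1)^-4·(+1)^1 = +1.
v=13: a=13^0·(≡7), b=13^1·(≡1) mod 13; (7|13)=-1, (1|13)=+1; (−1)^{0·1·6}·(-1)^1·(+1)^0 = -1.
v=17: a=17^1·(≡4), b=17^0·(≡4) mod 17; (4|17)=+1, (4|17)=+1; (−1)^{1·0·8}·(+1)^0·(+1)^1 = +1.
v=5: a=5^1·(≡4), b=5^0·(≡2) mod 5; (4|5)=+1, (2|5)=-1; (−1)^{1·0·2}·(+1)^0·(-1)^1 = -1.
v=11: a=11^2·(≡9), b=11^0·(≡6) mod 11; (9|11)=+1, (6|11)=-1; (−1)^{2·0·5}·(+1)^0·(-1)^2 = +1.
(-255, 13 / ℚ) ramifies at {5, 13}: a division algebra.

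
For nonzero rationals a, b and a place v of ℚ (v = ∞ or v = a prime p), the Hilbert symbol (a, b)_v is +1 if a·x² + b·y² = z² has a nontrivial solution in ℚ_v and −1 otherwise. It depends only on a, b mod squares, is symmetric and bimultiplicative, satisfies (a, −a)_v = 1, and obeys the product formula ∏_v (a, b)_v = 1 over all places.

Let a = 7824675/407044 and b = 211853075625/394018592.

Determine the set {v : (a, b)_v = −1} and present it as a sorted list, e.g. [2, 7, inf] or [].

[2, 3]

Mod squares: a ≡ 3, b ≡ 2. Check v ∈ {∞, 2, 3, 5, 11, 17, 19, 29}.
v=3: a=3^1·(≡1), b=3^2·(≡2) mod 3; (1|3)=+1, (2|3)=-1; (−1)^{1·2·1}·(+1)^2·(-1)^1 = -1.
v=19: a=19^2·(≡13), b=19^4·(≡13) mod 19; (13|19)=-1, (13|19)=-1; (−1)^{2·4·9}·(-1)^4·(-1)^2 = +1.
v=17: a=17^2·(≡10), b=17^2·(≡9) mod 17; (10|17)=-1, (9|17)=+1; (−1)^{2·2·8}·(-1)^2·(+1)^2 = +1.
v=29: a=29^-2·(≡2), b=29^-2·(≡27) mod 29; (2|29)=-1, (27|29)=-1; (−1)^{-2·-2·14}·(-1)^-2·(-1)^-2 = +1.
v=5: a=5^2·(≡3), b=5^4·(≡3) mod 5; (3|5)=-1, (3|5)=-1; (−1)^{2·4·2}·(-1)^4·(-1)^2 = +1.
v=∞: 3 > 0 and 2 > 0  ⇒  (a,b)_∞ = +1.
v=11: a=11^-2·(≡5), b=11^-4·(≡8) mod 11; (5|11)=+1, (8|11)=-1; (−1)^{-2·-4·5}·(+1)^-4·(-1)^-2 = +1.
v=2: v_2(a)=-2, v_2(b)=-5; units ≡ 3, 1 (mod 8); ε·ε+αω+βω = 1·0+-2·0+-5·1 ≡ 1  ⇒  (a,b)_2 = -1.
|Ram(3, 2)| = 2, even; anisotropic at {2, 3}.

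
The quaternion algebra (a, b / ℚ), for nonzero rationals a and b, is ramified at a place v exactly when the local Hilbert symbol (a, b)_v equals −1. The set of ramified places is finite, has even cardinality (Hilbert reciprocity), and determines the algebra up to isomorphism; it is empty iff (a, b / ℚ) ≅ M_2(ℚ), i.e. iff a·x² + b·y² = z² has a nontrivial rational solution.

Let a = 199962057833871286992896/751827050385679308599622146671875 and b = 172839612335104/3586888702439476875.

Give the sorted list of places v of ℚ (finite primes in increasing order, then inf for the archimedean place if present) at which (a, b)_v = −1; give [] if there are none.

(a, b) ≡ (663, 3) mod (ℚ^×)²; places V = {2, 3, 5, 7, 11, 13, 17, 19, 41, 59, ∞}.
(a,b)_19: α=-2, u≡9; β=0, v≡8 (mod 19); (9|19)=+1, (8|19)=-1; sign (−1)^0·+1^0·-1^-2 = +1.
(a,b)_41: α=-6, u≡38; β=-4, v≡29 (mod 41); (38|41)=-1, (29|41)=-1; sign (−1)^0·-1^-4·-1^-6 = +1.
(a,b)_11: α=4, u≡5; β=2, v≡5 (mod 11); (5|11)=+1, (5|11)=+1; sign (−1)^0·+1^2·+1^4 = +1.
(a,b)_13: α=9, u≡3; β=6, v≡10 (mod 13); (3|13)=+1, (10|13)=+1; sign (−1)^0·+1^6·+1^9 = +1.
(a,b)_2: α=18, β=10; u≡7, v≡3 (mod 8); ε(u)ε(v)=1·1, αω(v)=18·1, βω(u)=10·0; sum ≡ 1  ⇒  -1.
(a,b)_3: α=-9, u≡2; β=-5, v≡1 (mod 3); (2|3)=-1, (1|3)=+1; sign (−1)^1·-1^-5·+1^-9 = +1.
(a,b)_7: α=-6, u≡5; β=-4, v≡6 (mod 7); (5|7)=-1, (6|7)=-1; sign (−1)^0·-1^-4·-1^-6 = +1.
(a,b)_5: α=-6, u≡3; β=-4, v≡3 (mod 5); (3|5)=-1, (3|5)=-1; sign (−1)^0·-1^-4·-1^-6 = +1.
(a,b)_17: α=3, u≡12; β=2, v≡12 (mod 17); (12|17)=-1, (12|17)=-1; sign (−1)^0·-1^2·-1^3 = -1.
(a,b)_∞: sgn(663)=+, sgn(3)=+, so +1.
(a,b)_59: α=-4, u≡32; β=-2, v≡20 (mod 59); (32|59)=-1, (20|59)=+1; sign (−1)^0·-1^-2·+1^-4 = +1.
(663, 3 / ℚ) ramifies at {2, 17}: a division algebra.

[2, 17]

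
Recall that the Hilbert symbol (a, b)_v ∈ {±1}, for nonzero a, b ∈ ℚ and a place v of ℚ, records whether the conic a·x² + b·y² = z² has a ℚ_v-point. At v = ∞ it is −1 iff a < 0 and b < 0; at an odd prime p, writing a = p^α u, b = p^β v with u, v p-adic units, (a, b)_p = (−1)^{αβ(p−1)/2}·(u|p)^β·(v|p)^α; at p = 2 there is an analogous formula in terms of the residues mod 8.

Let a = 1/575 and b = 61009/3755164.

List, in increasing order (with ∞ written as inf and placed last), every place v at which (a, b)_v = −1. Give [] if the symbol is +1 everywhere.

(a, b) ≡ (23, 391) mod (ℚ^×)²; places V = {2, 5, 7, 13, 17, 19, 23, ∞}.
(a,b)_5: α=-2, u≡2; β=0, v≡1 (mod 5); (2|5)=-1, (1|5)=+1; sign (−1)^0·-1^0·+1^-2 = +1.
(a,b)_2: α=0, β=-2; u≡7, v≡7 (mod 8); ε(u)ε(v)=1·1, αω(v)=0·0, βω(u)=-2·0; sum ≡ 1  ⇒  -1.
(a,b)_∞: sgn(23)=+, sgn(391)=+, so +1.
(a,b)_17: α=0, u≡11; β=-1, v≡12 (mod 17); (11|17)=-1, (12|17)=-1; sign (−1)^0·-1^-1·-1^0 = -1.
(a,b)_19: α=0, u≡4; β=2, v≡9 (mod 19); (4|19)=+1, (9|19)=+1; sign (−1)^0·+1^2·+1^0 = +1.
(a,b)_7: α=0, u≡1; β=-4, v≡6 (mod 7); (1|7)=+1, (6|7)=-1; sign (−1)^0·+1^-4·-1^0 = +1.
(a,b)_13: α=0, u≡9; β=2, v≡1 (mod 13); (9|13)=+1, (1|13)=+1; sign (−1)^0·+1^2·+1^0 = +1.
(a,b)_23: α=-1, u≡12; β=-1, v≡19 (mod 23); (12|23)=+1, (19|23)=-1; sign (−1)^1·+1^-1·-1^-1 = +1.
(23, 391 / ℚ) ramifies at {2, 17}: a division algebra.

[2, 17]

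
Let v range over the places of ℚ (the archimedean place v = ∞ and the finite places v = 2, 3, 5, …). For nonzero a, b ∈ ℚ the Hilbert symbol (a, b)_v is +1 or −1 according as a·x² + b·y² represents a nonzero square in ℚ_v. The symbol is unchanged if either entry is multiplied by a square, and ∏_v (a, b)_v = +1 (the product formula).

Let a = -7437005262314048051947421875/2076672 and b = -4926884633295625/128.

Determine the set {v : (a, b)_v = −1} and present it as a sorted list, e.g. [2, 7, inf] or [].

Mod squares: a ≡ -21945, b ≡ -43586. Check v ∈ {∞, 2, 3, 5, 7, 11, 13, 19, 23, 31, 37}.
v=11: a=11^5·(≡8), b=11^2·(≡7) mod 11; (8|11)=-1, (7|11)=-1; (−1)^{5·2·5}·(-1)^2·(-1)^5 = -1.
v=∞: -21945 < 0 and -43586 < 0  ⇒  (a,b)_∞ = -1.
v=7: a=7^3·(≡2), b=7^2·(≡5) mod 7; (2|7)=+1, (5|7)=-1; (−1)^{3·2·3}·(+1)^2·(-1)^3 = -1.
v=23: a=23^2·(≡20), b=23^0·(≡10) mod 23; (20|23)=-1, (10|23)=-1; (−1)^{2·0·11}·(-1)^0·(-1)^2 = +1.
v=5: a=5^7·(≡4), b=5^4·(≡4) mod 5; (4|5)=+1, (4|5)=+1; (−1)^{7·4·2}·(+1)^4·(+1)^7 = +1.
v=3: a=3^-1·(≡2), b=3^0·(≡1) mod 3; (2|3)=-1, (1|3)=+1; (−1)^{-1·0·1}·(-1)^0·(+1)^-1 = +1.
v=37: a=37^2·(≡26), b=37^1·(≡8) mod 37; (26|37)=+1, (8|37)=-1; (−1)^{2·1·18}·(+1)^1·(-1)^2 = +1.
v=31: a=31^2·(≡22), b=31^1·(≡7) mod 31; (22|31)=-1, (7|31)=+1; (−1)^{2·1·15}·(-1)^1·(+1)^2 = -1.
v=19: a=19^5·(≡1), b=19^3·(≡17) mod 19; (1|19)=+1, (17|19)=+1; (−1)^{5·3·9}·(+1)^3·(+1)^5 = -1.
v=13: a=13^-2·(≡12), b=13^2·(≡12) mod 13; (12|13)=+1, (12|13)=+1; (−1)^{-2·2·6}·(+1)^2·(+1)^-2 = +1.
v=2: v_2(a)=-12, v_2(b)=-7; units ≡ 7, 7 (mod 8); ε·ε+αω+βω = 1·1+-12·0+-7·0 ≡ 1  ⇒  (a,b)_2 = -1.
Ram(-21945, -43586) = {2, 7, 11, 19, 31, ∞}; no ℚ_2-point on the conic.

[2, 7, 11, 19, 31, inf]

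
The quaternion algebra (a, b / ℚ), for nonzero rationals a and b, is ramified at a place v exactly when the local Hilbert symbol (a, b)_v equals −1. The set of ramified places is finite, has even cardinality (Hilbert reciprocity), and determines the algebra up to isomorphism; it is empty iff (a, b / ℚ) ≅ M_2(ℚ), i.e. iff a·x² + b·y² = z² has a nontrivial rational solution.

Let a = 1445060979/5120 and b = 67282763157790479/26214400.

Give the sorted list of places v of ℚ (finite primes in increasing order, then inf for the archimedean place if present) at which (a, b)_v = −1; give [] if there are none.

Mod squares: a ≡ 95, b ≡ 4199. Check v ∈ {∞, 2, 3, 5, 13, 17, 19}.
v=2: v_2(a)=-10, v_2(b)=-20; units ≡ 7, 7 (mod 8); ε·ε+αω+βω = 1·1+-10·0+-20·0 ≡ 1  ⇒  (a,b)_2 = -1.
v=∞: 95 > 0 and 4199 > 0  ⇒  (a,b)_∞ = +1.
v=19: a=19^3·(≡1), b=19^3·(≡12) mod 19; (1|19)=+1, (12|19)=-1; (−1)^{3·3·9}·(+1)^3·(-1)^3 = +1.
v=5: a=5^-1·(≡1), b=5^-2·(≡4) mod 5; (1|5)=+1, (4|5)=+1; (−1)^{-1·-2·2}·(+1)^-2·(+1)^-1 = +1.
v=13: a=13^0·(≡1), b=13^1·(≡7) mod 13; (1|13)=+1, (7|13)=-1; (−1)^{0·1·6}·(+1)^1·(-1)^0 = +1.
v=17: a=17^2·(≡6), b=17^5·(≡16) mod 17; (6|17)=-1, (16|17)=+1; (−1)^{2·5·8}·(-1)^5·(+1)^2 = -1.
v=3: a=3^6·(≡2), b=3^12·(≡2) mod 3; (2|3)=-1, (2|3)=-1; (−1)^{6·12·1}·(-1)^12·(-1)^6 = +1.
(95, 4199 / ℚ) ramifies at {2, 17}: a division algebra.

[2, 17]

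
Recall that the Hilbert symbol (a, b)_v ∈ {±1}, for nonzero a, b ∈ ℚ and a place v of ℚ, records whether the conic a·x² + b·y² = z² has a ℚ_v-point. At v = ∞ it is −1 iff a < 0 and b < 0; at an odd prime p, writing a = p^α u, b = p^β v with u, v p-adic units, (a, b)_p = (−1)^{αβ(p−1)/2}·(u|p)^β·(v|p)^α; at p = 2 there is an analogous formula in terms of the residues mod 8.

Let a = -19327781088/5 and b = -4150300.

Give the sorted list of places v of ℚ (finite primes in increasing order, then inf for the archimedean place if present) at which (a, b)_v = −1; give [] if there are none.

(a, b) ≡ (-2310, -7) mod (ℚ^×)²; places V = {2, 3, 5, 7, 11, ∞}.
(a,b)_3: α=3, u≡1; β=0, v≡2 (mod 3); (1|3)=+1, (2|3)=-1; sign (−1)^0·+1^0·-1^3 = -1.
(a,b)_7: α=5, u≡5; β=3, v≡3 (mod 7); (5|7)=-1, (3|7)=-1; sign (−1)^1·-1^3·-1^5 = -1.
(a,b)_∞: sgn(-2310)=−, sgn(-7)=−, so -1.
(a,b)_5: α=-1, u≡2; β=2, v≡3 (mod 5); (2|5)=-1, (3|5)=-1; sign (−1)^0·-1^2·-1^-1 = -1.
(a,b)_2: α=5, β=2; u≡5, v≡1 (mod 8); ε(u)ε(v)=0·0, αω(v)=5·0, βω(u)=2·1; sum ≡ 0  ⇒  +1.
(a,b)_11: α=3, u≡10; β=2, v≡9 (mod 11); (10|11)=-1, (9|11)=+1; sign (−1)^0·-1^2·+1^3 = +1.
Ram(-2310, -7) = {3, 5, 7, ∞}; no ℚ_3-point on the conic.

[3, 5, 7, inf]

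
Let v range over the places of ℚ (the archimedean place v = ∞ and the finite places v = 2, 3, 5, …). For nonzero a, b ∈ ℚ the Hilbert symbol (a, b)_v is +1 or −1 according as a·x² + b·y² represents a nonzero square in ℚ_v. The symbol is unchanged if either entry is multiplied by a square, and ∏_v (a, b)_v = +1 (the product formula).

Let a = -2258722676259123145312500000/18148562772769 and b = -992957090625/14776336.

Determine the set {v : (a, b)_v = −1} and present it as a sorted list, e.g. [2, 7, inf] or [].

Mod squares: a ≡ -15170, b ≡ -128945. Check v ∈ {∞, 2, 3, 5, 7, 11, 13, 17, 19, 31, 37, 41}.
v=37: a=37^3·(≡4), b=37^3·(≡25) mod 37; (4|37)=+1, (25|37)=+1; (−1)^{3·3·18}·(+1)^3·(+1)^3 = +1.
v=13: a=13^-2·(≡10), b=13^0·(≡11) mod 13; (10|13)=+1, (11|13)=-1; (−1)^{-2·0·6}·(+1)^0·(-1)^-2 = +1.
v=∞: -15170 < 0 and -128945 < 0  ⇒  (a,b)_∞ = -1.
v=19: a=19^2·(≡1), b=19^0·(≡15) mod 19; (1|19)=+1, (15|19)=-1; (−1)^{2·0·9}·(+1)^0·(-1)^2 = +1.
v=11: a=11^-2·(≡2), b=11^0·(≡2) mod 11; (2|11)=-1, (2|11)=-1; (−1)^{-2·0·5}·(-1)^0·(-1)^-2 = +1.
v=7: a=7^2·(≡3), b=7^0·(≡4) mod 7; (3|7)=-1, (4|7)=+1; (−1)^{2·0·3}·(-1)^0·(+1)^2 = +1.
v=41: a=41^3·(≡20), b=41^1·(≡17) mod 41; (20|41)=+1, (17|41)=-1; (−1)^{3·1·20}·(+1)^1·(-1)^3 = -1.
v=31: a=31^-6·(≡16), b=31^-4·(≡23) mod 31; (16|31)=+1, (23|31)=-1; (−1)^{-6·-4·15}·(+1)^-4·(-1)^-6 = +1.
v=5: a=5^11·(≡1), b=5^5·(≡1) mod 5; (1|5)=+1, (1|5)=+1; (−1)^{11·5·2}·(+1)^5·(+1)^11 = +1.
v=17: a=17^2·(≡10), b=17^1·(≡5) mod 17; (10|17)=-1, (5|17)=-1; (−1)^{2·1·8}·(-1)^1·(-1)^2 = -1.
v=3: a=3^4·(≡1), b=3^2·(≡1) mod 3; (1|3)=+1, (1|3)=+1; (−1)^{4·2·1}·(+1)^2·(+1)^4 = +1.
v=2: v_2(a)=5, v_2(b)=-4; units ≡ 7, 7 (mod 8); ε·ε+αω+βω = 1·1+5·0+-4·0 ≡ 1  ⇒  (a,b)_2 = -1.
|Ram(-15170, -128945)| = 4, even; anisotropic at {2, 17, 41, ∞}.

[2, 17, 41, inf]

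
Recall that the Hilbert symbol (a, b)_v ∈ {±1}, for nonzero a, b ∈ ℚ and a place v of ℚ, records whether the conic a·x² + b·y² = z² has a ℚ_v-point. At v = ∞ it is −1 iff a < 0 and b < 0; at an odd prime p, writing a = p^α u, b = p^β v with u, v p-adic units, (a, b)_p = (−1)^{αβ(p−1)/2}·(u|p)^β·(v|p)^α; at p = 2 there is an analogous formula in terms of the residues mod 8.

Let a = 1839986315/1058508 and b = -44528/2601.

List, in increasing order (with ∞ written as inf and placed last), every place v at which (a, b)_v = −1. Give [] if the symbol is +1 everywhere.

Mod squares: a ≡ 28905, b ≡ -23. Check v ∈ {∞, 2, 3, 5, 11, 17, 19, 23, 41, 47}.
v=5: a=5^1·(≡1), b=5^0·(≡2) mod 5; (1|5)=+1, (2|5)=-1; (−1)^{1·0·2}·(+1)^0·(-1)^1 = -1.
v=11: a=11^-2·(≡8), b=11^2·(≡10) mod 11; (8|11)=-1, (10|11)=-1; (−1)^{-2·2·5}·(-1)^2·(-1)^-2 = +1.
v=∞: 28905 > 0 and -23 < 0  ⇒  (a,b)_∞ = +1.
v=41: a=41^1·(≡9), b=41^0·(≡9) mod 41; (9|41)=+1, (9|41)=+1; (−1)^{1·0·20}·(+1)^0·(+1)^1 = +1.
v=23: a=23^2·(≡7), b=23^1·(≡21) mod 23; (7|23)=-1, (21|23)=-1; (−1)^{2·1·11}·(-1)^1·(-1)^2 = -1.
v=2: v_2(a)=-2, v_2(b)=4; units ≡ 1, 1 (mod 8); ε·ε+αω+βω = 0·0+-2·0+4·0 ≡ 0  ⇒  (a,b)_2 = +1.
v=47: a=47^1·(≡2), b=47^0·(≡37) mod 47; (2|47)=+1, (37|47)=+1; (−1)^{1·0·23}·(+1)^0·(+1)^1 = +1.
v=3: a=3^-7·(≡2), b=3^-2·(≡1) mod 3; (2|3)=-1, (1|3)=+1; (−1)^{-7·-2·1}·(-1)^-2·(+1)^-7 = +1.
v=17: a=17^0·(≡12), b=17^-2·(≡7) mod 17; (12|17)=-1, (7|17)=-1; (−1)^{0·-2·8}·(-1)^-2·(-1)^0 = +1.
v=19: a=19^2·(≡6), b=19^0·(≡15) mod 19; (6|19)=+1, (15|19)=-1; (−1)^{2·0·9}·(+1)^0·(-1)^2 = +1.
Ram(28905, -23) = {5, 23}; no ℚ_5-point on the conic.

[5, 23]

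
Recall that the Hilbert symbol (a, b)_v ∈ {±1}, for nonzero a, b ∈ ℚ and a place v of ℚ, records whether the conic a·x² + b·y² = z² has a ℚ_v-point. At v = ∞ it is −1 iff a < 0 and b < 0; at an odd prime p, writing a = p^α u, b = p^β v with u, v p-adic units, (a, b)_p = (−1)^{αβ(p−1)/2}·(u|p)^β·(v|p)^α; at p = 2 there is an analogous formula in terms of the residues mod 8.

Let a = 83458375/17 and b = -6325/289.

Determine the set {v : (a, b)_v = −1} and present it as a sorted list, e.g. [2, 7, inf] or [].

[2, 5, 7, 13, 23, 29]

Mod squares: a ≡ 56751695, b ≡ -253. Check v ∈ {∞, 2, 5, 7, 11, 13, 17, 23, 29}.
v=13: a=13^1·(≡5), b=13^0·(≡2) mod 13; (5|13)=-1, (2|13)=-1; (−1)^{1·0·6}·(-1)^0·(-1)^1 = -1.
v=11: a=11^1·(≡3), b=11^1·(≡10) mod 11; (3|11)=+1, (10|11)=-1; (−1)^{1·1·5}·(+1)^1·(-1)^1 = +1.
v=2: v_2(a)=0, v_2(b)=0; units ≡ 7, 3 (mod 8); ε·ε+αω+βω = 1·1+0·1+0·0 ≡ 1  ⇒  (a,b)_2 = -1.
v=5: a=5^3·(≡1), b=5^2·(≡3) mod 5; (1|5)=+1, (3|5)=-1; (−1)^{3·2·2}·(+1)^2·(-1)^3 = -1.
v=29: a=29^1·(≡24), b=29^0·(≡3) mod 29; (24|29)=+1, (3|29)=-1; (−1)^{1·0·14}·(+1)^0·(-1)^1 = -1.
v=17: a=17^-1·(≡3), b=17^-2·(≡16) mod 17; (3|17)=-1, (16|17)=+1; (−1)^{-1·-2·8}·(-1)^-2·(+1)^-1 = +1.
v=∞: 56751695 > 0 and -253 < 0  ⇒  (a,b)_∞ = +1.
v=23: a=23^1·(≡18), b=23^1·(≡16) mod 23; (18|23)=+1, (16|23)=+1; (−1)^{1·1·11}·(+1)^1·(+1)^1 = -1.
v=7: a=7^1·(≡5), b=7^0·(≡5) mod 7; (5|7)=-1, (5|7)=-1; (−1)^{1·0·3}·(-1)^0·(-1)^1 = -1.
|Ram(56751695, -253)| = 6, even; anisotropic at {2, 5, 7, 13, 23, 29}.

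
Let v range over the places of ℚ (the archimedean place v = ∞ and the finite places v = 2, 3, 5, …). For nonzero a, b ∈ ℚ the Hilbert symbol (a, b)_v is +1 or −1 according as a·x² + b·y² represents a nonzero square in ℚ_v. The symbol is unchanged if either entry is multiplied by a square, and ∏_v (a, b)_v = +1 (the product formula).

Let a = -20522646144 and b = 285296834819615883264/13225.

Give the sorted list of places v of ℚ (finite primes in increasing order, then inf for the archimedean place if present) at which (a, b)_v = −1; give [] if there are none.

[7, 11, 13, 37]

Mod squares: a ≡ -154, b ≡ 74074. Check v ∈ {∞, 2, 3, 5, 7, 11, 13, 23, 37}.
v=3: a=3^2·(≡2), b=3^4·(≡1) mod 3; (2|3)=-1, (1|3)=+1; (−1)^{2·4·1}·(-1)^4·(+1)^2 = +1.
v=13: a=13^2·(≡6), b=13^3·(≡4) mod 13; (6|13)=-1, (4|13)=+1; (−1)^{2·3·6}·(-1)^3·(+1)^2 = -1.
v=2: v_2(a)=7, v_2(b)=23; units ≡ 3, 5 (mod 8); ε·ε+αω+βω = 1·0+7·1+23·1 ≡ 0  ⇒  (a,b)_2 = +1.
v=5: a=5^0·(≡1), b=5^-2·(≡1) mod 5; (1|5)=+1, (1|5)=+1; (−1)^{0·-2·2}·(+1)^-2·(+1)^0 = +1.
v=∞: -154 < 0 and 74074 > 0  ⇒  (a,b)_∞ = +1.
v=7: a=7^1·(≡6), b=7^3·(≡3) mod 7; (6|7)=-1, (3|7)=-1; (−1)^{1·3·3}·(-1)^3·(-1)^1 = -1.
v=37: a=37^2·(≡18), b=37^3·(≡11) mod 37; (18|37)=-1, (11|37)=+1; (−1)^{2·3·18}·(-1)^3·(+1)^2 = -1.
v=23: a=23^0·(≡5), b=23^-2·(≡19) mod 23; (5|23)=-1, (19|23)=-1; (−1)^{0·-2·11}·(-1)^-2·(-1)^0 = +1.
v=11: a=11^1·(≡2), b=11^1·(≡7) mod 11; (2|11)=-1, (7|11)=-1; (−1)^{1·1·5}·(-1)^1·(-1)^1 = -1.
|Ram(-154, 74074)| = 4, even; anisotropic at {7, 11, 13, 37}.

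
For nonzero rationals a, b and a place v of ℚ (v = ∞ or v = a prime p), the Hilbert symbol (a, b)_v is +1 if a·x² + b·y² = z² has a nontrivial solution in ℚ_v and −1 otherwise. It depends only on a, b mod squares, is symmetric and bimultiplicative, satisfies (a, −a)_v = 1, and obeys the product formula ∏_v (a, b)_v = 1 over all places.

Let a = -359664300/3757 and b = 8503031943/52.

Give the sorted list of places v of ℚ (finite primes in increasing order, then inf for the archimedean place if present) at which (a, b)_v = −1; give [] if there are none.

[3, 13, 23, 31]

Mod squares: a ≡ -1599, b ≡ 151631571. Check v ∈ {∞, 2, 3, 5, 7, 13, 17, 19, 23, 31, 41}.
v=3: a=3^5·(≡1), b=3^7·(≡1) mod 3; (1|3)=+1, (1|3)=+1; (−1)^{5·7·1}·(+1)^7·(+1)^5 = -1.
v=41: a=41^1·(≡37), b=41^1·(≡21) mod 41; (37|41)=+1, (21|41)=+1; (−1)^{1·1·20}·(+1)^1·(+1)^1 = +1.
v=23: a=23^0·(≡5), b=23^1·(≡13) mod 23; (5|23)=-1, (13|23)=+1; (−1)^{0·1·11}·(-1)^1·(+1)^0 = -1.
v=17: a=17^-2·(≡15), b=17^0·(≡10) mod 17; (15|17)=+1, (10|17)=-1; (−1)^{-2·0·8}·(+1)^0·(-1)^-2 = +1.
v=31: a=31^0·(≡30), b=31^1·(≡15) mod 31; (30|31)=-1, (15|31)=-1; (−1)^{0·1·15}·(-1)^1·(-1)^0 = -1.
v=5: a=5^2·(≡4), b=5^0·(≡4) mod 5; (4|5)=+1, (4|5)=+1; (−1)^{2·0·2}·(+1)^0·(+1)^2 = +1.
v=13: a=13^-1·(≡6), b=13^-1·(≡4) mod 13; (6|13)=-1, (4|13)=+1; (−1)^{-1·-1·6}·(-1)^-1·(+1)^-1 = -1.
v=2: v_2(a)=2, v_2(b)=-2; units ≡ 1, 3 (mod 8); ε·ε+αω+βω = 0·1+2·1+-2·0 ≡ 0  ⇒  (a,b)_2 = +1.
v=19: a=19^2·(≡7), b=19^1·(≡11) mod 19; (7|19)=+1, (11|19)=+1; (−1)^{2·1·9}·(+1)^1·(+1)^2 = +1.
v=7: a=7^0·(≡1), b=7^1·(≡5) mod 7; (1|7)=+1, (5|7)=-1; (−1)^{0·1·3}·(+1)^1·(-1)^0 = +1.
v=∞: -1599 < 0 and 151631571 > 0  ⇒  (a,b)_∞ = +1.
Ram(-1599, 151631571) = {3, 13, 23, 31}; no ℚ_3-point on the conic.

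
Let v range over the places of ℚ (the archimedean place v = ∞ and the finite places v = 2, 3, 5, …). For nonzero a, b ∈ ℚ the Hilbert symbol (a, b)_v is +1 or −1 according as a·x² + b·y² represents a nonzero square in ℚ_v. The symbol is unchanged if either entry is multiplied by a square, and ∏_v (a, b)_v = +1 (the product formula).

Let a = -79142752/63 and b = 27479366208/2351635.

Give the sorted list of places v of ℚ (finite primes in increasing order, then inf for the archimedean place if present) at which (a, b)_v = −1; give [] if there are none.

[3, 7, 17, 23, 29, 31]

Mod squares: a ≡ -95914, b ≡ 310155. Check v ∈ {∞, 2, 3, 5, 7, 11, 13, 17, 19, 23, 29, 31}.
v=11: a=11^0·(≡6), b=11^-2·(≡7) mod 11; (6|11)=-1, (7|11)=-1; (−1)^{0·-2·5}·(-1)^-2·(-1)^0 = +1.
v=23: a=23^0·(≡20), b=23^-1·(≡15) mod 23; (20|23)=-1, (15|23)=-1; (−1)^{0·-1·11}·(-1)^-1·(-1)^0 = -1.
v=∞: -95914 < 0 and 310155 > 0  ⇒  (a,b)_∞ = +1.
v=13: a=13^1·(≡2), b=13^-2·(≡12) mod 13; (2|13)=-1, (12|13)=+1; (−1)^{1·-2·6}·(-1)^-2·(+1)^1 = +1.
v=17: a=17^1·(≡8), b=17^0·(≡5) mod 17; (8|17)=+1, (5|17)=-1; (−1)^{1·0·8}·(+1)^0·(-1)^1 = -1.
v=29: a=29^0·(≡15), b=29^1·(≡23) mod 29; (15|29)=-1, (23|29)=+1; (−1)^{0·1·14}·(-1)^1·(+1)^0 = -1.
v=31: a=31^1·(≡13), b=31^1·(≡30) mod 31; (13|31)=-1, (30|31)=-1; (−1)^{1·1·15}·(-1)^1·(-1)^1 = -1.
v=19: a=19^2·(≡11), b=19^2·(≡2) mod 19; (11|19)=+1, (2|19)=-1; (−1)^{2·2·9}·(+1)^2·(-1)^2 = +1.
v=5: a=5^0·(≡1), b=5^-1·(≡4) mod 5; (1|5)=+1, (4|5)=+1; (−1)^{0·-1·2}·(+1)^-1·(+1)^0 = +1.
v=3: a=3^-2·(≡2), b=3^3·(≡2) mod 3; (2|3)=-1, (2|3)=-1; (−1)^{-2·3·1}·(-1)^3·(-1)^-2 = -1.
v=7: a=7^-1·(≡2), b=7^2·(≡5) mod 7; (2|7)=+1, (5|7)=-1; (−1)^{-1·2·3}·(+1)^2·(-1)^-1 = -1.
v=2: v_2(a)=5, v_2(b)=6; units ≡ 3, 3 (mod 8); ε·ε+αω+βω = 1·1+5·1+6·1 ≡ 0  ⇒  (a,b)_2 = +1.
|Ram(-95914, 310155)| = 6, even; anisotropic at {3, 7, 17, 23, 29, 31}.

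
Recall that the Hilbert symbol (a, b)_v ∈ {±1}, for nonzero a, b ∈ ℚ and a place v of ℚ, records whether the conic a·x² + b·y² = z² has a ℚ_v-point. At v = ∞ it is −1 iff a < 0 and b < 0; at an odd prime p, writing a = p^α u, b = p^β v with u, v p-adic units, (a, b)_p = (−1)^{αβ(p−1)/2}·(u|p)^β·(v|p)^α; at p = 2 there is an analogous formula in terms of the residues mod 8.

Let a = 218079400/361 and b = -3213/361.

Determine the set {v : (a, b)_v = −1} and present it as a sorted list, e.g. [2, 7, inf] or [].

[2, 11]

Mod squares: a ≡ 154, b ≡ -357. Check v ∈ {∞, 2, 3, 5, 7, 11, 17, 19}.
v=19: a=19^-2·(≡3), b=19^-2·(≡17) mod 19; (3|19)=-1, (17|19)=+1; (−1)^{-2·-2·9}·(-1)^-2·(+1)^-2 = +1.
v=2: v_2(a)=3, v_2(b)=0; units ≡ 5, 3 (mod 8); ε·ε+αω+βω = 0·1+3·1+0·1 ≡ 1  ⇒  (a,b)_2 = -1.
v=∞: 154 > 0 and -357 < 0  ⇒  (a,b)_∞ = +1.
v=7: a=7^3·(≡1), b=7^1·(≡6) mod 7; (1|7)=+1, (6|7)=-1; (−1)^{3·1·3}·(+1)^1·(-1)^3 = +1.
v=17: a=17^2·(≡1), b=17^1·(≡8) mod 17; (1|17)=+1, (8|17)=+1; (−1)^{2·1·8}·(+1)^1·(+1)^2 = +1.
v=11: a=11^1·(≡5), b=11^0·(≡6) mod 11; (5|11)=+1, (6|11)=-1; (−1)^{1·0·5}·(+1)^0·(-1)^1 = -1.
v=3: a=3^0·(≡1), b=3^3·(≡1) mod 3; (1|3)=+1, (1|3)=+1; (−1)^{0·3·1}·(+1)^3·(+1)^0 = +1.
v=5: a=5^2·(≡1), b=5^0·(≡2) mod 5; (1|5)=+1, (2|5)=-1; (−1)^{2·0·2}·(+1)^0·(-1)^2 = +1.
|Ram(154, -357)| = 2, even; anisotropic at {2, 11}.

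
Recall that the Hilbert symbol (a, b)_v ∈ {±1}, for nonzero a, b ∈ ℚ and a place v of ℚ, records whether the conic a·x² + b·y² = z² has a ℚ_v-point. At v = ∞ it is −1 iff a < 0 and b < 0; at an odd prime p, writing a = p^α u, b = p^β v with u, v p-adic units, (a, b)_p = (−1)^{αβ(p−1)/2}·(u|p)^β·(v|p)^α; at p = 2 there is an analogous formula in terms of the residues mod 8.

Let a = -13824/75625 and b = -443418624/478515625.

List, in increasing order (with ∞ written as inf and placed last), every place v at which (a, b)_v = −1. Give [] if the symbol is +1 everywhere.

[2, inf]

(a, b) ≡ (-6, -66) mod (ℚ^×)²; places V = {2, 3, 5, 7, 11, ∞}.
(a,b)_11: α=-2, u≡4; β=1, v≡5 (mod 11); (4|11)=+1, (5|11)=+1; sign (−1)^0·+1^1·+1^-2 = +1.
(a,b)_3: α=3, u≡1; β=9, v≡2 (mod 3); (1|3)=+1, (2|3)=-1; sign (−1)^1·+1^9·-1^3 = +1.
(a,b)_∞: sgn(-6)=−, sgn(-66)=−, so -1.
(a,b)_2: α=9, β=11; u≡5, v≡7 (mod 8); ε(u)ε(v)=0·1, αω(v)=9·0, βω(u)=11·1; sum ≡ 1  ⇒  -1.
(a,b)_7: α=0, u≡2; β=-2, v≡1 (mod 7); (2|7)=+1, (1|7)=+1; sign (−1)^0·+1^-2·+1^0 = +1.
(a,b)_5: α=-4, u≡1; β=-10, v≡4 (mod 5); (1|5)=+1, (4|5)=+1; sign (−1)^0·+1^-10·+1^-4 = +1.
Ram(-6, -66) = {2, ∞}; no ℚ_2-point on the conic.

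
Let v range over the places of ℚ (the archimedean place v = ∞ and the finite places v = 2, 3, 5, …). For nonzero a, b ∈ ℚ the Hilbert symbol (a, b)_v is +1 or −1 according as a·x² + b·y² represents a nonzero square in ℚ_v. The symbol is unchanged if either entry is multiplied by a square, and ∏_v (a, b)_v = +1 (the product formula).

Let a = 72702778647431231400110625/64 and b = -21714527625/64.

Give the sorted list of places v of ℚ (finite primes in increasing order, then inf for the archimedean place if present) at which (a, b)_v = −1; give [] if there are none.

(a, b) ≡ (31857, -10545) mod (ℚ^×)²; places V = {2, 3, 5, 7, 11, 19, 37, 41, ∞}.
(a,b)_41: α=5, u≡4; β=2, v≡16 (mod 41); (4|41)=+1, (16|41)=+1; sign (−1)^0·+1^2·+1^5 = +1.
(a,b)_3: α=3, u≡2; β=1, v≡1 (mod 3); (2|3)=-1, (1|3)=+1; sign (−1)^1·-1^1·+1^3 = +1.
(a,b)_11: α=2, u≡9; β=0, v≡5 (mod 11); (9|11)=+1, (5|11)=+1; sign (−1)^0·+1^0·+1^2 = +1.
(a,b)_∞: sgn(31857)=+, sgn(-10545)=−, so +1.
(a,b)_19: α=2, u≡18; β=1, v≡8 (mod 19); (18|19)=-1, (8|19)=-1; sign (−1)^0·-1^1·-1^2 = -1.
(a,b)_37: α=3, u≡7; β=1, v≡11 (mod 37); (7|37)=+1, (11|37)=+1; sign (−1)^0·+1^1·+1^3 = +1.
(a,b)_5: α=4, u≡3; β=3, v≡1 (mod 5); (3|5)=-1, (1|5)=+1; sign (−1)^0·-1^3·+1^4 = -1.
(a,b)_7: α=5, u≡2; β=2, v≡2 (mod 7); (2|7)=+1, (2|7)=+1; sign (−1)^0·+1^2·+1^5 = +1.
(a,b)_2: α=-6, β=-6; u≡1, v≡7 (mod 8); ε(u)ε(v)=0·1, αω(v)=-6·0, βω(u)=-6·0; sum ≡ 0  ⇒  +1.
|Ram(31857, -10545)| = 2, even; anisotropic at {5, 19}.

[5, 19]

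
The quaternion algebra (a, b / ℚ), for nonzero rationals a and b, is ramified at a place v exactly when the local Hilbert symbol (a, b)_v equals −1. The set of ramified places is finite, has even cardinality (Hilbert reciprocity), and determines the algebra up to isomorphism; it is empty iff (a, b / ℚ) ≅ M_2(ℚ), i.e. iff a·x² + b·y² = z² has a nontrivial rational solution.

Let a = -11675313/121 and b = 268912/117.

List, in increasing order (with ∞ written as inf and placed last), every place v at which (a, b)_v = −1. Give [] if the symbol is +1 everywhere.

(a, b) ≡ (-1297257, 91) mod (ℚ^×)²; places V = {2, 3, 7, 11, 13, 29, 31, 37, ∞}.
(a,b)_7: α=0, u≡4; β=5, v≡6 (mod 7); (4|7)=+1, (6|7)=-1; sign (−1)^0·+1^5·-1^0 = +1.
(a,b)_37: α=1, u≡32; β=0, v≡24 (mod 37); (32|37)=-1, (24|37)=-1; sign (−1)^0·-1^0·-1^1 = -1.
(a,b)_∞: sgn(-1297257)=−, sgn(91)=+, so +1.
(a,b)_3: α=3, u≡1; β=-2, v≡1 (mod 3); (1|3)=+1, (1|3)=+1; sign (−1)^0·+1^-2·+1^3 = +1.
(a,b)_2: α=0, β=4; u≡7, v≡3 (mod 8); ε(u)ε(v)=1·1, αω(v)=0·1, βω(u)=4·0; sum ≡ 1  ⇒  -1.
(a,b)_11: α=-2, u≡10; β=0, v≡4 (mod 11); (10|11)=-1, (4|11)=+1; sign (−1)^0·-1^0·+1^-2 = +1.
(a,b)_29: α=1, u≡2; β=0, v≡24 (mod 29); (2|29)=-1, (24|29)=+1; sign (−1)^0·-1^0·+1^1 = +1.
(a,b)_13: α=1, u≡1; β=-1, v≡8 (mod 13); (1|13)=+1, (8|13)=-1; sign (−1)^0·+1^-1·-1^1 = -1.
(a,b)_31: α=1, u≡22; β=0, v≡24 (mod 31); (22|31)=-1, (24|31)=-1; sign (−1)^0·-1^0·-1^1 = -1.
|Ram(-1297257, 91)| = 4, even; anisotropic at {2, 13, 31, 37}.

[2, 13, 31, 37]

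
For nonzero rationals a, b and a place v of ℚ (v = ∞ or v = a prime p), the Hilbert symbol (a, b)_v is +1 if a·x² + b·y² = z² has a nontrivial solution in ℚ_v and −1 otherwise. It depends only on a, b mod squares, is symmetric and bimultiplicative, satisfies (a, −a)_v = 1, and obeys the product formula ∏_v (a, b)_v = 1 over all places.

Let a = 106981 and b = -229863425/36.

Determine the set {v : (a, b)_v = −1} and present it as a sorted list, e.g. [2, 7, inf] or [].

[7, 11, 37, 41]

(a, b) ≡ (106981, -9194537) mod (ℚ^×)²; places V = {2, 3, 5, 7, 11, 17, 19, 29, 31, 37, 41, ∞}.
(a,b)_19: α=0, u≡11; β=1, v≡17 (mod 19); (11|19)=+1, (17|19)=+1; sign (−1)^0·+1^1·+1^0 = +1.
(a,b)_∞: sgn(106981)=+, sgn(-9194537)=−, so +1.
(a,b)_11: α=0, u≡6; β=1, v≡1 (mod 11); (6|11)=-1, (1|11)=+1; sign (−1)^0·-1^1·+1^0 = -1.
(a,b)_2: α=0, β=-2; u≡5, v≡7 (mod 8); ε(u)ε(v)=0·1, αω(v)=0·0, βω(u)=-2·1; sum ≡ 0  ⇒  +1.
(a,b)_37: α=0, u≡14; β=1, v≡3 (mod 37); (14|37)=-1, (3|37)=+1; sign (−1)^0·-1^1·+1^0 = -1.
(a,b)_41: α=0, u≡12; β=1, v≡17 (mod 41); (12|41)=-1, (17|41)=-1; sign (−1)^0·-1^1·-1^0 = -1.
(a,b)_5: α=0, u≡1; β=2, v≡3 (mod 5); (1|5)=+1, (3|5)=-1; sign (−1)^0·+1^2·-1^0 = +1.
(a,b)_7: α=1, u≡2; β=0, v≡6 (mod 7); (2|7)=+1, (6|7)=-1; sign (−1)^0·+1^0·-1^1 = -1.
(a,b)_29: α=1, u≡6; β=1, v≡6 (mod 29); (6|29)=+1, (6|29)=+1; sign (−1)^0·+1^1·+1^1 = +1.
(a,b)_17: α=1, u≡3; β=0, v≡9 (mod 17); (3|17)=-1, (9|17)=+1; sign (−1)^0·-1^0·+1^1 = +1.
(a,b)_3: α=0, u≡1; β=-2, v≡1 (mod 3); (1|3)=+1, (1|3)=+1; sign (−1)^0·+1^-2·+1^0 = +1.
(a,b)_31: α=1, u≡10; β=0, v≡5 (mod 31); (10|31)=+1, (5|31)=+1; sign (−1)^0·+1^0·+1^1 = +1.
|Ram(106981, -9194537)| = 4, even; anisotropic at {7, 11, 37, 41}.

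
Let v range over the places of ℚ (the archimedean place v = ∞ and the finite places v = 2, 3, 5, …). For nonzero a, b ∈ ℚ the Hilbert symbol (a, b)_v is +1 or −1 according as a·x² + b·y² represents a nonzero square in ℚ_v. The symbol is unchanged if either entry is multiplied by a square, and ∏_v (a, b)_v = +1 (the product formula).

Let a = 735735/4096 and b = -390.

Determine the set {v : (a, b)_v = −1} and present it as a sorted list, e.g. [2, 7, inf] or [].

[11, 13]

Mod squares: a ≡ 15015, b ≡ -390. Check v ∈ {∞, 2, 3, 5, 7, 11, 13}.
v=∞: 15015 > 0 and -390 < 0  ⇒  (a,b)_∞ = +1.
v=5: a=5^1·(≡2), b=5^1·(≡2) mod 5; (2|5)=-1, (2|5)=-1; (−1)^{1·1·2}·(-1)^1·(-1)^1 = +1.
v=13: a=13^1·(≡6), b=13^1·(≡9) mod 13; (6|13)=-1, (9|13)=+1; (−1)^{1·1·6}·(-1)^1·(+1)^1 = -1.
v=2: v_2(a)=-12, v_2(b)=1; units ≡ 7, 5 (mod 8); ε·ε+αω+βω = 1·0+-12·1+1·0 ≡ 0  ⇒  (a,b)_2 = +1.
v=11: a=11^1·(≡4), b=11^0·(≡6) mod 11; (4|11)=+1, (6|11)=-1; (−1)^{1·0·5}·(+1)^0·(-1)^1 = -1.
v=7: a=7^3·(≡3), b=7^0·(≡2) mod 7; (3|7)=-1, (2|7)=+1; (−1)^{3·0·3}·(-1)^0·(+1)^3 = +1.
v=3: a=3^1·(≡1), b=3^1·(≡2) mod 3; (1|3)=+1, (2|3)=-1; (−1)^{1·1·1}·(+1)^1·(-1)^1 = +1.
Ram(15015, -390) = {11, 13}; no ℚ_11-point on the conic.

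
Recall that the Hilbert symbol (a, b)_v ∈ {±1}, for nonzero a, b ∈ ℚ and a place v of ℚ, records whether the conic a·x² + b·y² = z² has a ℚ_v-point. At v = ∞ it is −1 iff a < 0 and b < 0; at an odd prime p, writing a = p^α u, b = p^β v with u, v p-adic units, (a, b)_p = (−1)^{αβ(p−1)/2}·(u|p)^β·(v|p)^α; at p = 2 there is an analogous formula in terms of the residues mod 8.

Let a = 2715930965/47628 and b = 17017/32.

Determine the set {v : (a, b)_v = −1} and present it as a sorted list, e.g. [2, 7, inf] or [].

[3, 11, 13, 17]

Mod squares: a ≡ 53295, b ≡ 34034. Check v ∈ {∞, 2, 3, 5, 7, 11, 13, 17, 19, 23}.
v=11: a=11^1·(≡3), b=11^1·(≡4) mod 11; (3|11)=+1, (4|11)=+1; (−1)^{1·1·5}·(+1)^1·(+1)^1 = -1.
v=19: a=19^1·(≡2), b=19^0·(≡17) mod 19; (2|19)=-1, (17|19)=+1; (−1)^{1·0·9}·(-1)^0·(+1)^1 = +1.
v=23: a=23^2·(≡18), b=23^0·(≡15) mod 23; (18|23)=+1, (15|23)=-1; (−1)^{2·0·11}·(+1)^0·(-1)^2 = +1.
v=3: a=3^-5·(≡2), b=3^0·(≡2) mod 3; (2|3)=-1, (2|3)=-1; (−1)^{-5·0·1}·(-1)^0·(-1)^-5 = -1.
v=17: a=17^3·(≡3), b=17^1·(≡1) mod 17; (3|17)=-1, (1|17)=+1; (−1)^{3·1·8}·(-1)^1·(+1)^3 = -1.
v=2: v_2(a)=-2, v_2(b)=-5; units ≡ 7, 1 (mod 8); ε·ε+αω+βω = 1·0+-2·0+-5·0 ≡ 0  ⇒  (a,b)_2 = +1.
v=7: a=7^-2·(≡1), b=7^1·(≡4) mod 7; (1|7)=+1, (4|7)=+1; (−1)^{-2·1·3}·(+1)^1·(+1)^-2 = +1.
v=13: a=13^0·(≡8), b=13^1·(≡8) mod 13; (8|13)=-1, (8|13)=-1; (−1)^{0·1·6}·(-1)^1·(-1)^0 = -1.
v=∞: 53295 > 0 and 34034 > 0  ⇒  (a,b)_∞ = +1.
v=5: a=5^1·(≡1), b=5^0·(≡1) mod 5; (1|5)=+1, (1|5)=+1; (−1)^{1·0·2}·(+1)^0·(+1)^1 = +1.
Ram(53295, 34034) = {3, 11, 13, 17}; no ℚ_3-point on the conic.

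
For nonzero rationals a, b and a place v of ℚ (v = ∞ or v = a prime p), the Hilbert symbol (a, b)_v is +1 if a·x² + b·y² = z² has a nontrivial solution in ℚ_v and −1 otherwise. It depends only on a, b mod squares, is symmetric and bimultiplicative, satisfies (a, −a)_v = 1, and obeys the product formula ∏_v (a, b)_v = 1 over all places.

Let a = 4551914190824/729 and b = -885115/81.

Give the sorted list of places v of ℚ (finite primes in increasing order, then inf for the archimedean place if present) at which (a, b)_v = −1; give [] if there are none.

Mod squares: a ≡ 26, b ≡ -7315. Check v ∈ {∞, 2, 3, 5, 7, 11, 13, 19}.
v=3: a=3^-6·(≡2), b=3^-4·(≡2) mod 3; (2|3)=-1, (2|3)=-1; (−1)^{-6·-4·1}·(-1)^-4·(-1)^-6 = +1.
v=11: a=11^4·(≡3), b=11^3·(≡7) mod 11; (3|11)=+1, (7|11)=-1; (−1)^{4·3·5}·(+1)^3·(-1)^4 = +1.
v=5: a=5^0·(≡1), b=5^1·(≡2) mod 5; (1|5)=+1, (2|5)=-1; (−1)^{0·1·2}·(+1)^1·(-1)^0 = +1.
v=2: v_2(a)=3, v_2(b)=0; units ≡ 5, 5 (mod 8); ε·ε+αω+βω = 0·0+3·1+0·1 ≡ 1  ⇒  (a,b)_2 = -1.
v=19: a=19^2·(≡1), b=19^1·(≡12) mod 19; (1|19)=+1, (12|19)=-1; (−1)^{2·1·9}·(+1)^1·(-1)^2 = +1.
v=13: a=13^3·(≡8), b=13^0·(≡1) mod 13; (8|13)=-1, (1|13)=+1; (−1)^{3·0·6}·(-1)^0·(+1)^3 = +1.
v=7: a=7^2·(≡5), b=7^1·(≡6) mod 7; (5|7)=-1, (6|7)=-1; (−1)^{2·1·3}·(-1)^1·(-1)^2 = -1.
v=∞: 26 > 0 and -7315 < 0  ⇒  (a,b)_∞ = +1.
(26, -7315 / ℚ) ramifies at {2, 7}: a division algebra.

[2, 7]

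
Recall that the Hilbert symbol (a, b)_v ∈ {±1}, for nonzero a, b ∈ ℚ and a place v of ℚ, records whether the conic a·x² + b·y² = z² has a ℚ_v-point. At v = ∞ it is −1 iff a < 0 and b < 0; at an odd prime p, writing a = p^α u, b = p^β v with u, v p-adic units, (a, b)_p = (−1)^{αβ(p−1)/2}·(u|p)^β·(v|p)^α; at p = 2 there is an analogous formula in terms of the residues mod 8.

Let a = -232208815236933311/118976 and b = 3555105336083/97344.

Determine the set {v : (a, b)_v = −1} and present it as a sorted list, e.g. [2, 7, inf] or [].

[2, 7]

Mod squares: a ≡ -54901, b ≡ 6923. Check v ∈ {∞, 2, 3, 7, 11, 13, 17, 23, 31, 43}.
v=3: a=3^0·(≡2), b=3^-2·(≡2) mod 3; (2|3)=-1, (2|3)=-1; (−1)^{0·-2·1}·(-1)^-2·(-1)^0 = +1.
v=43: a=43^4·(≡40), b=43^3·(≡32) mod 43; (40|43)=+1, (32|43)=-1; (−1)^{4·3·21}·(+1)^3·(-1)^4 = +1.
v=13: a=13^-2·(≡8), b=13^-2·(≡7) mod 13; (8|13)=-1, (7|13)=-1; (−1)^{-2·-2·6}·(-1)^-2·(-1)^-2 = +1.
v=∞: -54901 < 0 and 6923 > 0  ⇒  (a,b)_∞ = +1.
v=11: a=11^-1·(≡5), b=11^0·(≡3) mod 11; (5|11)=+1, (3|11)=+1; (−1)^{-1·0·5}·(+1)^0·(+1)^-1 = +1.
v=7: a=7^3·(≡1), b=7^1·(≡4) mod 7; (1|7)=+1, (4|7)=+1; (−1)^{3·1·3}·(+1)^1·(+1)^3 = -1.
v=23: a=23^1·(≡20), b=23^1·(≡9) mod 23; (20|23)=-1, (9|23)=+1; (−1)^{1·1·11}·(-1)^1·(+1)^1 = +1.
v=17: a=17^2·(≡16), b=17^2·(≡13) mod 17; (16|17)=+1, (13|17)=+1; (−1)^{2·2·8}·(+1)^2·(+1)^2 = +1.
v=31: a=31^3·(≡23), b=31^2·(≡4) mod 31; (23|31)=-1, (4|31)=+1; (−1)^{3·2·15}·(-1)^2·(+1)^3 = +1.
v=2: v_2(a)=-6, v_2(b)=-6; units ≡ 3, 3 (mod 8); ε·ε+αω+βω = 1·1+-6·1+-6·1 ≡ 1  ⇒  (a,b)_2 = -1.
(-54901, 6923 / ℚ) ramifies at {2, 7}: a division algebra.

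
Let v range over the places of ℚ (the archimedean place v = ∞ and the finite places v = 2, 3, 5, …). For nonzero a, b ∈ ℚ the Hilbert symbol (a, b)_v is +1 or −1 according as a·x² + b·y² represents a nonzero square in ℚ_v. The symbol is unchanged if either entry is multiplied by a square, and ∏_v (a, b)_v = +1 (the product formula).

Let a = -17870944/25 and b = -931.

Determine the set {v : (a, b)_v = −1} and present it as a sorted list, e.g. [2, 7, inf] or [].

Mod squares: a ≡ -3094, b ≡ -19. Check v ∈ {∞, 2, 5, 7, 13, 17, 19}.
v=7: a=7^1·(≡5), b=7^2·(≡2) mod 7; (5|7)=-1, (2|7)=+1; (−1)^{1·2·3}·(-1)^2·(+1)^1 = +1.
v=2: v_2(a)=5, v_2(b)=0; units ≡ 5, 5 (mod 8); ε·ε+αω+βω = 0·0+5·1+0·1 ≡ 1  ⇒  (a,b)_2 = -1.
v=∞: -3094 < 0 and -19 < 0  ⇒  (a,b)_∞ = -1.
v=19: a=19^2·(≡8), b=19^1·(≡8) mod 19; (8|19)=-1, (8|19)=-1; (−1)^{2·1·9}·(-1)^1·(-1)^2 = -1.
v=17: a=17^1·(≡6), b=17^0·(≡4) mod 17; (6|17)=-1, (4|17)=+1; (−1)^{1·0·8}·(-1)^0·(+1)^1 = +1.
v=13: a=13^1·(≡3), b=13^0·(≡5) mod 13; (3|13)=+1, (5|13)=-1; (−1)^{1·0·6}·(+1)^0·(-1)^1 = -1.
v=5: a=5^-2·(≡1), b=5^0·(≡4) mod 5; (1|5)=+1, (4|5)=+1; (−1)^{-2·0·2}·(+1)^0·(+1)^-2 = +1.
(-3094, -19 / ℚ) ramifies at {2, 13, 19, ∞}: a division algebra.

[2, 13, 19, inf]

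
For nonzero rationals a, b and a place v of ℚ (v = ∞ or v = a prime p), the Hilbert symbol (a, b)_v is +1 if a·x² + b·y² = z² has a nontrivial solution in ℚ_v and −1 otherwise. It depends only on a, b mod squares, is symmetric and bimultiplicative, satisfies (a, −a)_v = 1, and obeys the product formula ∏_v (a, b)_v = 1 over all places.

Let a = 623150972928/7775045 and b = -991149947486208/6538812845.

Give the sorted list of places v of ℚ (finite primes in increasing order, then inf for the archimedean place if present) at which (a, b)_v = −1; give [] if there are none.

[3, 11]

Mod squares: a ≡ 28985, b ≡ -15810. Check v ∈ {∞, 2, 3, 5, 11, 17, 29, 31, 43}.
v=2: v_2(a)=14, v_2(b)=17; units ≡ 1, 7 (mod 8); ε·ε+αω+βω = 0·1+14·0+17·0 ≡ 0  ⇒  (a,b)_2 = +1.
v=31: a=31^1·(≡7), b=31^1·(≡15) mod 31; (7|31)=+1, (15|31)=-1; (−1)^{1·1·15}·(+1)^1·(-1)^1 = +1.
v=11: a=11^1·(≡10), b=11^0·(≡10) mod 11; (10|11)=-1, (10|11)=-1; (−1)^{1·0·5}·(-1)^0·(-1)^1 = -1.
v=3: a=3^8·(≡2), b=3^15·(≡1) mod 3; (2|3)=-1, (1|3)=+1; (−1)^{8·15·1}·(-1)^15·(+1)^8 = -1.
v=29: a=29^-2·(≡11), b=29^-4·(≡20) mod 29; (11|29)=-1, (20|29)=+1; (−1)^{-2·-4·14}·(-1)^-4·(+1)^-2 = +1.
v=43: a=43^-2·(≡27), b=43^-2·(≡1) mod 43; (27|43)=-1, (1|43)=+1; (−1)^{-2·-2·21}·(-1)^-2·(+1)^-2 = +1.
v=5: a=5^-1·(≡2), b=5^-1·(≡3) mod 5; (2|5)=-1, (3|5)=-1; (−1)^{-1·-1·2}·(-1)^-1·(-1)^-1 = +1.
v=17: a=17^1·(≡14), b=17^1·(≡3) mod 17; (14|17)=-1, (3|17)=-1; (−1)^{1·1·8}·(-1)^1·(-1)^1 = +1.
v=∞: 28985 > 0 and -15810 < 0  ⇒  (a,b)_∞ = +1.
(28985, -15810 / ℚ) ramifies at {3, 11}: a division algebra.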